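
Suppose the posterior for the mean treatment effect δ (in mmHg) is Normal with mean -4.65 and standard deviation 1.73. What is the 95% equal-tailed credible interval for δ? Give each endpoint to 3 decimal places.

The posterior is symmetric, so the 95% equal-tailed interval is δ = -4.65 ± z·1.73 with z = 1.960.
Half-width: 1.960 × 1.73 = 3.391.
-4.65 − 3.391 = -8.041; -4.65 + 3.391 = -1.259.

[-8.041, -1.259]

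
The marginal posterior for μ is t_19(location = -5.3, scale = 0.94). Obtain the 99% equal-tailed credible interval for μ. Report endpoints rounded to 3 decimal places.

[-7.989, -2.611]

The t_19 distribution is symmetric; the 99% interval is -5.3 ± t·0.94 with t_{0.995,19} = 2.861.
Half-width: 2.861 × 0.94 = 2.689.
-5.3 − 2.689 = -7.989; -5.3 + 2.689 = -2.611.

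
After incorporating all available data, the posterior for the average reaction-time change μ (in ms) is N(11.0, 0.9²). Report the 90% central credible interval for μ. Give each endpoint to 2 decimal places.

[9.52, 12.48]

The posterior is symmetric, so the 90% equal-tailed interval is μ = 11.0 ± z·0.9 with z = 1.645.
Half-width: 1.645 × 0.9 = 1.48.
11.0 − 1.48 = 9.52; 11.0 + 1.48 = 12.48.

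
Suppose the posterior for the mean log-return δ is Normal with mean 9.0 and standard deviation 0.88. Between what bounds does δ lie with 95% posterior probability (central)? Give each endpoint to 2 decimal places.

The posterior is symmetric, so the 95% equal-tailed interval is δ = 9.0 ± z·0.88 with z = 1.960.
Half-width: 1.960 × 0.88 = 1.72.
9.0 − 1.72 = 7.28; 9.0 + 1.72 = 10.72.

[7.28, 10.72]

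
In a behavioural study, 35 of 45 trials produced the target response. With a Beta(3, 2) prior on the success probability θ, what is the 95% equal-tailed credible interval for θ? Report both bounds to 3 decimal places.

[0.634, 0.867]

Posterior: Beta(3+35, 2+10) = Beta(38, 12).
Equal-tailed 95% interval: the 0.025 and 0.975 quantiles of Beta(38, 12).
Posterior mean ≈ 0.760, SD ≈ 0.060; a Normal approximation gives roughly [0.643, 0.877].
Exact: F⁻¹(0.025) = 0.634; F⁻¹(0.975) = 0.867.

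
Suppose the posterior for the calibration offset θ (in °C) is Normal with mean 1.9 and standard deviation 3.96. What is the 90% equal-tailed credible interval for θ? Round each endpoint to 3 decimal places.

[-4.614, 8.414]

The posterior is symmetric, so the 90% equal-tailed interval is θ = 1.9 ± z·3.96 with z = 1.645.
Half-width: 1.645 × 3.96 = 6.514.
1.9 − 6.514 = -4.614; 1.9 + 6.514 = 8.414.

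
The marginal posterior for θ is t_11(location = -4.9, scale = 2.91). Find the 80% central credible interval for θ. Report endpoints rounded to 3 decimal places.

[-8.868, -0.932]

The t_11 distribution is symmetric; the 80% interval is -4.9 ± t·2.91 with t_{0.9,11} = 1.363.
Half-width: 1.363 × 2.91 = 3.968.
-4.9 − 3.968 = -8.868; -4.9 + 3.968 = -0.932.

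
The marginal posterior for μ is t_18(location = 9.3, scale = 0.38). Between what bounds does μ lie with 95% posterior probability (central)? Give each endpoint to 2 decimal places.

[8.50, 10.10]

The t_18 distribution is symmetric; the 95% interval is 9.3 ± t·0.38 with t_{0.975,18} = 2.101.
Half-width: 2.101 × 0.38 = 0.80.
9.3 − 0.80 = 8.50; 9.3 + 0.80 = 10.10.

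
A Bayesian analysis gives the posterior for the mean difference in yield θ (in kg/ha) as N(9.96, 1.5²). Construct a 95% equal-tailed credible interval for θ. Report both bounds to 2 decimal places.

The posterior is symmetric, so the 95% equal-tailed interval is θ = 9.96 ± z·1.5 with z = 1.960.
Half-width: 1.960 × 1.5 = 2.94.
9.96 − 2.94 = 7.02; 9.96 + 2.94 = 12.90.

[7.02, 12.90]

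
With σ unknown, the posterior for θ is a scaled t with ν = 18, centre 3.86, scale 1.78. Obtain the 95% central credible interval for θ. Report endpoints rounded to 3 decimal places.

[0.120, 7.600]

The t_18 distribution is symmetric; the 95% interval is 3.86 ± t·1.78 with t_{0.975,18} = 2.101.
Half-width: 2.101 × 1.78 = 3.740.
3.86 − 3.740 = 0.120; 3.86 + 3.740 = 7.600.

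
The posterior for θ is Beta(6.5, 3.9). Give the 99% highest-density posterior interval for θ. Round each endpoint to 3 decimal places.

The posterior is unimodal and skewed, so the HPD interval has equal density at both endpoints and is the shortest 99% interval.
Solving f(0.262) = f(0.934) with F(0.934) − F(0.262) = 0.99 gives [0.262, 0.934].
For comparison, the equal-tailed interval is [0.246, 0.922]; the HPD is narrower and shifted toward the mode.

[0.262, 0.934]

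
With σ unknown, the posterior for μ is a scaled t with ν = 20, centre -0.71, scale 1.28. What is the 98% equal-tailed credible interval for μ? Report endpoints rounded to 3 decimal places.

[-3.946, 2.526]

The t_20 distribution is symmetric; the 98% interval is -0.71 ± t·1.28 with t_{0.99,20} = 2.528.
Half-width: 2.528 × 1.28 = 3.236.
-0.71 − 3.236 = -3.946; -0.71 + 3.236 = 2.526.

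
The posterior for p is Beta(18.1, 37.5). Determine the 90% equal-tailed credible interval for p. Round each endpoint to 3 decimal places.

Posterior: Beta(18.1, 37.5).
Equal-tailed 90% interval: the 0.05 and 0.95 quantiles of Beta(18.1, 37.5).
Posterior mean ≈ 0.326, SD ≈ 0.062; a Normal approximation gives roughly [0.223, 0.428].
Exact: F⁻¹(0.05) = 0.227; F⁻¹(0.95) = 0.432.

[0.227, 0.432]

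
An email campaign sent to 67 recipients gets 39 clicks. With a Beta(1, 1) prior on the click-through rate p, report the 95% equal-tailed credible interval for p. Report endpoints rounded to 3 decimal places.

[0.462, 0.693]

Posterior: Beta(1+39, 1+28) = Beta(40, 29).
Equal-tailed 95% interval: the 0.025 and 0.975 quantiles of Beta(40, 29).
Posterior mean ≈ 0.580, SD ≈ 0.059; a Normal approximation gives roughly [0.464, 0.695].
Exact: F⁻¹(0.025) = 0.462; F⁻¹(0.975) = 0.693.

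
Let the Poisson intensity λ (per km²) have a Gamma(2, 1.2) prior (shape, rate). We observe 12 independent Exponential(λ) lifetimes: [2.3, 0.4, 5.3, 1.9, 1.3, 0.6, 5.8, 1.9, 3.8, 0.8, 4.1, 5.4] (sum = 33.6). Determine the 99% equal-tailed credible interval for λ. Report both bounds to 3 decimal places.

Posterior: Gamma(2+12, 1.2+33.6) = Gamma(14, 34.8) (shape, rate).
Equal-tailed 99% interval: Gamma(14, 34.8) quantiles at 0.005 and 0.995.
Posterior mean ≈ 0.402, SD ≈ 0.108; a Normal approximation gives roughly [0.125, 0.679].
Exact: lower = 0.179; upper = 0.733.

[0.179, 0.733]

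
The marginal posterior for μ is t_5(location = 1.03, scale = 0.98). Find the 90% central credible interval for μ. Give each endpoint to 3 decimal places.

[-0.945, 3.005]

The t_5 distribution is symmetric; the 90% interval is 1.03 ± t·0.98 with t_{0.95,5} = 2.015.
Half-width: 2.015 × 0.98 = 1.975.
1.03 − 1.975 = -0.945; 1.03 + 1.975 = 3.005.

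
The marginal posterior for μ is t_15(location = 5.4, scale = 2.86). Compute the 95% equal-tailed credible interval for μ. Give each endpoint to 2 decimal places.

[-0.70, 11.50]

The t_15 distribution is symmetric; the 95% interval is 5.4 ± t·2.86 with t_{0.975,15} = 2.131.
Half-width: 2.131 × 2.86 = 6.10.
5.4 − 6.10 = -0.70; 5.4 + 6.10 = 11.50.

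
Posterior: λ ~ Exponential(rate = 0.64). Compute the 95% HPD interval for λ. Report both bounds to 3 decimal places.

[0.000, 4.681]

The exponential density is strictly decreasing on [0, ∞), so the HPD interval is anchored at 0: [0, q] with P(λ ≤ q) = 0.95.
q = −ln(1 − 0.95) / 0.64 = 2.9957 / 0.64 = 4.681.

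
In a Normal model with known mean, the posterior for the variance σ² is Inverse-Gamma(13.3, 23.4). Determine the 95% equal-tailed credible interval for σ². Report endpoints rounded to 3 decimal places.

[1.096, 3.277]

Inverse-Gamma(13.3, 23.4) quantiles: F⁻¹(0.025) and F⁻¹(0.975).
Equivalently, 1/σ² ~ Gamma(13.3, rate = 23.4); invert its 0.975 and 0.025 quantiles.
Posterior mean ≈ 1.902, SD ≈ 0.566; a Normal approximation gives roughly [0.793, 3.012].
Exact: lower = 1.096; upper = 3.277.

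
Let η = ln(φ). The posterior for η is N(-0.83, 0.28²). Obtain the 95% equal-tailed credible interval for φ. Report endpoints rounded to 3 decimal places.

On the log scale the 95% interval is -0.83 ± 1.960 × 0.28 = [-1.3788, -0.2812].
Exponentiate: [e^-1.3788, e^-0.2812] = [0.252, 0.755].

[0.252, 0.755]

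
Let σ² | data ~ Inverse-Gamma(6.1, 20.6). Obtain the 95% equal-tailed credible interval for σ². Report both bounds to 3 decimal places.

[1.744, 9.108]

Inverse-Gamma(6.1, 20.6) quantiles: F⁻¹(0.025) and F⁻¹(0.975).
Equivalently, 1/σ² ~ Gamma(6.1, rate = 20.6); invert its 0.975 and 0.025 quantiles.
Posterior mean ≈ 4.039, SD ≈ 1.995; a Normal approximation gives roughly [0.129, 7.949].
Exact: lower = 1.744; upper = 9.108.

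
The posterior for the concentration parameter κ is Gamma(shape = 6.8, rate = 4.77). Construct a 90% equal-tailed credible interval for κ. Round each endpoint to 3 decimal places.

[0.660, 2.427]

Posterior: Gamma(shape 6.8, rate 4.77).
Equal-tailed 90% interval: Gamma(6.8, 4.77) quantiles at 0.05 and 0.95.
Posterior mean ≈ 1.426, SD ≈ 0.547; a Normal approximation gives roughly [0.526, 2.325].
Exact: lower = 0.660; upper = 2.427.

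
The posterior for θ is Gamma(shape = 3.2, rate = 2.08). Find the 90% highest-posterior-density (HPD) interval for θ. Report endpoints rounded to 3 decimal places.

The posterior is unimodal and skewed, so the HPD interval has equal density at both endpoints and is the shortest 90% interval.
Solving f(0.256) = f(2.778) with F(2.778) − F(0.256) = 0.90 gives [0.256, 2.778].
For comparison, the equal-tailed interval is [0.443, 3.170]; the HPD is narrower and shifted toward the mode.

[0.256, 2.778]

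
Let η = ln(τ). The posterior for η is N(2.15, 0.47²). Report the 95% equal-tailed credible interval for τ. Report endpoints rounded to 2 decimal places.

[3.42, 21.57]

On the log scale the 95% interval is 2.15 ± 1.960 × 0.47 = [1.2288, 3.0712].
Exponentiate: [e^1.2288, e^3.0712] = [3.42, 21.57].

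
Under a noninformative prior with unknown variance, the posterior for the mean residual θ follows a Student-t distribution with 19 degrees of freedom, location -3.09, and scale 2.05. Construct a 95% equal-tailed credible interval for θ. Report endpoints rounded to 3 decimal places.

The t_19 distribution is symmetric; the 95% interval is -3.09 ± t·2.05 with t_{0.975,19} = 2.093.
Half-width: 2.093 × 2.05 = 4.291.
-3.09 − 4.291 = -7.381; -3.09 + 4.291 = 1.201.

[-7.381, 1.201]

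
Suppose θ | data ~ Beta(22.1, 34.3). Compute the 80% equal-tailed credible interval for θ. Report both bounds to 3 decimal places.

[0.310, 0.476]

Posterior: Beta(22.1, 34.3).
Equal-tailed 80% interval: the 0.1 and 0.9 quantiles of Beta(22.1, 34.3).
Posterior mean ≈ 0.392, SD ≈ 0.064; a Normal approximation gives roughly [0.309, 0.474].
Exact: F⁻¹(0.1) = 0.310; F⁻¹(0.9) = 0.476.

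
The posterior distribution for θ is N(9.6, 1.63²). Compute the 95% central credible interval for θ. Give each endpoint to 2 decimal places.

[6.41, 12.79]

The posterior is symmetric, so the 95% equal-tailed interval is θ = 9.6 ± z·1.63 with z = 1.960.
Half-width: 1.960 × 1.63 = 3.19.
9.6 − 3.19 = 6.41; 9.6 + 3.19 = 12.79.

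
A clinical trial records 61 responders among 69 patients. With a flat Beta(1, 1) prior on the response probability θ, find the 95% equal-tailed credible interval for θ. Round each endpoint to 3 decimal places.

Posterior: Beta(1+61, 1+8) = Beta(62, 9).
Equal-tailed 95% interval: the 0.025 and 0.975 quantiles of Beta(62, 9).
Posterior mean ≈ 0.873, SD ≈ 0.039; a Normal approximation gives roughly [0.796, 0.950].
Exact: F⁻¹(0.025) = 0.787; F⁻¹(0.975) = 0.939.

[0.787, 0.939]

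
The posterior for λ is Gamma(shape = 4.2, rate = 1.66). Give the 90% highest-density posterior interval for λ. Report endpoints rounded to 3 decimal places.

The posterior is unimodal and skewed, so the HPD interval has equal density at both endpoints and is the shortest 90% interval.
Solving f(0.631) = f(4.357) with F(4.357) − F(0.631) = 0.90 gives [0.631, 4.357].
For comparison, the equal-tailed interval is [0.894, 4.842]; the HPD is narrower and shifted toward the mode.

[0.631, 4.357]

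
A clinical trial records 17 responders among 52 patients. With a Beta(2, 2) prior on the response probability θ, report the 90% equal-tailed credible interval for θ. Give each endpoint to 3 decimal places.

Posterior: Beta(2+17, 2+35) = Beta(19, 37).
Equal-tailed 90% interval: the 0.05 and 0.95 quantiles of Beta(19, 37).
Posterior mean ≈ 0.339, SD ≈ 0.063; a Normal approximation gives roughly [0.236, 0.442].
Exact: F⁻¹(0.05) = 0.239; F⁻¹(0.95) = 0.446.

[0.239, 0.446]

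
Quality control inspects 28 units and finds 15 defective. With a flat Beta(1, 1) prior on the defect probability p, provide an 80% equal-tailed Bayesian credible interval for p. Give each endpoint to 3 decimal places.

[0.417, 0.649]

Posterior: Beta(1+15, 1+13) = Beta(16, 14).
Equal-tailed 80% interval: the 0.1 and 0.9 quantiles of Beta(16, 14).
Posterior mean ≈ 0.533, SD ≈ 0.090; a Normal approximation gives roughly [0.419, 0.648].
Exact: F⁻¹(0.1) = 0.417; F⁻¹(0.9) = 0.649.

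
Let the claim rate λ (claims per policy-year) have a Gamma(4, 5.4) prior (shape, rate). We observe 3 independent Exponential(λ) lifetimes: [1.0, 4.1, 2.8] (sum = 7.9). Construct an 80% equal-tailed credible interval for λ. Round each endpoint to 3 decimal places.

[0.293, 0.792]

Posterior: Gamma(4+3, 5.4+7.9) = Gamma(7, 13.3) (shape, rate).
Equal-tailed 80% interval: Gamma(7, 13.3) quantiles at 0.1 and 0.9.
Posterior mean ≈ 0.526, SD ≈ 0.199; a Normal approximation gives roughly [0.271, 0.781].
Exact: lower = 0.293; upper = 0.792.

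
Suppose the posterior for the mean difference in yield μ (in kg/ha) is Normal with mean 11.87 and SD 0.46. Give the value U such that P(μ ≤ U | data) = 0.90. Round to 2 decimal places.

12.46

Need U with P(μ ≤ U) = 0.90: U = 11.87 + z_{0.1}·0.46.
z = 1.282; U = 11.87 + 1.282 × 0.46 = 12.46.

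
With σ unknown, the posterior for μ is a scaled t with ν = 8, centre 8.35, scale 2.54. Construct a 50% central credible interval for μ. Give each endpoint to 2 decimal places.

The t_8 distribution is symmetric; the 50% interval is 8.35 ± t·2.54 with t_{0.75,8} = 0.706.
Half-width: 0.706 × 2.54 = 1.79.
8.35 − 1.79 = 6.56; 8.35 + 1.79 = 10.14.

[6.56, 10.14]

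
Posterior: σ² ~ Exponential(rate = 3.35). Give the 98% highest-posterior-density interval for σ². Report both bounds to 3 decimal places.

[0.000, 1.168]

The exponential density is strictly decreasing on [0, ∞), so the HPD interval is anchored at 0: [0, q] with P(σ² ≤ q) = 0.98.
q = −ln(1 − 0.98) / 3.35 = 3.9120 / 3.35 = 1.168.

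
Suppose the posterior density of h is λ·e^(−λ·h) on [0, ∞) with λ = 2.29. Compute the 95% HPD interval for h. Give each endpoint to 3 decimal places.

The exponential density is strictly decreasing on [0, ∞), so the HPD interval is anchored at 0: [0, q] with P(h ≤ q) = 0.95.
q = −ln(1 − 0.95) / 2.29 = 2.9957 / 2.29 = 1.308.

[0.000, 1.308]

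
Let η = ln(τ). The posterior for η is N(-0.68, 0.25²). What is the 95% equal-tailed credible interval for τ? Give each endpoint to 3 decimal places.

On the log scale the 95% interval is -0.68 ± 1.960 × 0.25 = [-1.1700, -0.1900].
Exponentiate: [e^-1.1700, e^-0.1900] = [0.310, 0.827].

[0.310, 0.827]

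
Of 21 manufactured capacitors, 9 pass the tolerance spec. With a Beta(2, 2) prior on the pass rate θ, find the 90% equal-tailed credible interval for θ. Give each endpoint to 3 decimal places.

[0.282, 0.603]

Posterior: Beta(2+9, 2+12) = Beta(11, 14).
Equal-tailed 90% interval: the 0.05 and 0.95 quantiles of Beta(11, 14).
Posterior mean ≈ 0.440, SD ≈ 0.097; a Normal approximation gives roughly [0.280, 0.600].
Exact: F⁻¹(0.05) = 0.282; F⁻¹(0.95) = 0.603.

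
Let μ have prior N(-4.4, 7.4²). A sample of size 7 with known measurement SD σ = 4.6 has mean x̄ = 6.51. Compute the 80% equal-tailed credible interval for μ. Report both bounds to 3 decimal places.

Posterior precision = 1/7.4² + 7/4.6² = 0.0183 + 0.3308 = 0.3491, so posterior SD = 1.6925.
Posterior mean = (-4.4/7.4² + 7·6.51/4.6²) / 0.3491 = 5.9393.
Interval: 5.9393 ± 1.282 × 1.6925 → [3.770, 8.108].

[3.770, 8.108]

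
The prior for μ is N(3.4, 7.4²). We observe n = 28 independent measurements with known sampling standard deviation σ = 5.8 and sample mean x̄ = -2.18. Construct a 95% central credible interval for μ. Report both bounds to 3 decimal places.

[-4.185, 0.065]

Posterior precision = 1/7.4² + 28/5.8² = 0.0183 + 0.8323 = 0.8506, so posterior SD = 1.0843.
Posterior mean = (3.4/7.4² + 28·-2.18/5.8²) / 0.8506 = -2.0602.
Interval: -2.0602 ± 1.960 × 1.0843 → [-4.185, 0.065].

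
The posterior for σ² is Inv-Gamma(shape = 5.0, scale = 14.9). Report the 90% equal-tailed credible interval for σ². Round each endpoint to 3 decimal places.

[1.628, 7.563]

Inverse-Gamma(5.0, 14.9) quantiles: F⁻¹(0.05) and F⁻¹(0.95).
Equivalently, 1/σ² ~ Gamma(5.0, rate = 14.9); invert its 0.95 and 0.05 quantiles.
Posterior mean ≈ 3.725, SD ≈ 2.151; a Normal approximation gives roughly [0.188, 7.262].
Exact: lower = 1.628; upper = 7.563.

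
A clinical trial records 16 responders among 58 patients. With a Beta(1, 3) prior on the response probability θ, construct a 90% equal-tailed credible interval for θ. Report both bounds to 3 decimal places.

Posterior: Beta(1+16, 3+42) = Beta(17, 45).
Equal-tailed 90% interval: the 0.05 and 0.95 quantiles of Beta(17, 45).
Posterior mean ≈ 0.274, SD ≈ 0.056; a Normal approximation gives roughly [0.182, 0.367].
Exact: F⁻¹(0.05) = 0.186; F⁻¹(0.95) = 0.371.

[0.186, 0.371]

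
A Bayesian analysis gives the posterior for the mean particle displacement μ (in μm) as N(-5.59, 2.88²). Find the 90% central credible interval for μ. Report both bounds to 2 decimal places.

[-10.33, -0.85]

The posterior is symmetric, so the 90% equal-tailed interval is μ = -5.59 ± z·2.88 with z = 1.645.
Half-width: 1.645 × 2.88 = 4.74.
-5.59 − 4.74 = -10.33; -5.59 + 4.74 = -0.85.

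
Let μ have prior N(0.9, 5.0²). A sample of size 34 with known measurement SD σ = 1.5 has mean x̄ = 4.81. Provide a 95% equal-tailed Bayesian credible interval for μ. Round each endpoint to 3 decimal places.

[4.296, 5.303]

Posterior precision = 1/5.0² + 34/1.5² = 0.0400 + 15.1111 = 15.1511, so posterior SD = 0.2569.
Posterior mean = (0.9/5.0² + 34·4.81/1.5²) / 15.1511 = 4.7997.
Interval: 4.7997 ± 1.960 × 0.2569 → [4.296, 5.303].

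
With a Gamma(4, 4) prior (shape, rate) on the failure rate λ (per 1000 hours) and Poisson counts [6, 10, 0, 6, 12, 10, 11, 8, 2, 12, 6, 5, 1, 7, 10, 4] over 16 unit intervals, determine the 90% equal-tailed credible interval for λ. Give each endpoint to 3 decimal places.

Posterior: Gamma(4+110, 4+16) = Gamma(114, 20) (shape, rate).
Equal-tailed 90% interval: Gamma(114, 20) quantiles at 0.05 and 0.95.
Posterior mean ≈ 5.700, SD ≈ 0.534; a Normal approximation gives roughly [4.822, 6.578].
Exact: lower = 4.851; upper = 6.606.

[4.851, 6.606]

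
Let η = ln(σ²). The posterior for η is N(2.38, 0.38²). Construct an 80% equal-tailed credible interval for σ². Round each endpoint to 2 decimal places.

[6.64, 17.58]

On the log scale the 80% interval is 2.38 ± 1.282 × 0.38 = [1.8930, 2.8670].
Exponentiate: [e^1.8930, e^2.8670] = [6.64, 17.58].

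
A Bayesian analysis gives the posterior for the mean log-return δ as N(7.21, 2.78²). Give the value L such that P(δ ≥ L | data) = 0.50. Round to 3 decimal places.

Need L with P(δ ≥ L) = 0.50: L = 7.21 − z_{0.5}·2.78.
z = 0.000; L = 7.21 − 0.000 × 2.78 = 7.210.

7.210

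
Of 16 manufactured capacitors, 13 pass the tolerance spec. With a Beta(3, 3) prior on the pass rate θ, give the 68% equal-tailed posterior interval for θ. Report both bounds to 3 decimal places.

[0.634, 0.821]

Posterior: Beta(3+13, 3+3) = Beta(16, 6).
Equal-tailed 68% interval: the 0.16 and 0.84 quantiles of Beta(16, 6).
Posterior mean ≈ 0.727, SD ≈ 0.093; a Normal approximation gives roughly [0.635, 0.820].
Exact: F⁻¹(0.16) = 0.634; F⁻¹(0.84) = 0.821.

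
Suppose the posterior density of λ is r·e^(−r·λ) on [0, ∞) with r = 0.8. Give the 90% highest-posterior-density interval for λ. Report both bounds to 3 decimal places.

The exponential density is strictly decreasing on [0, ∞), so the HPD interval is anchored at 0: [0, q] with P(λ ≤ q) = 0.90.
q = −ln(1 − 0.90) / 0.8 = 2.3026 / 0.8 = 2.878.

[0.000, 2.878]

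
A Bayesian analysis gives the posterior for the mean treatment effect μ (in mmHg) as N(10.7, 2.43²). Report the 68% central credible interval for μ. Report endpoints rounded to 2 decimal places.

[8.28, 13.12]

The posterior is symmetric, so the 68% equal-tailed interval is μ = 10.7 ± z·2.43 with z = 0.994.
Half-width: 0.994 × 2.43 = 2.42.
10.7 − 2.42 = 8.28; 10.7 + 2.42 = 13.12.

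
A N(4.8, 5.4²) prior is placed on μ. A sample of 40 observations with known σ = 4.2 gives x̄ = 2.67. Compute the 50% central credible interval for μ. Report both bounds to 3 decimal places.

[2.257, 3.146]

Posterior precision = 1/5.4² + 40/4.2² = 0.0343 + 2.2676 = 2.3019, so posterior SD = 0.6591.
Posterior mean = (4.8/5.4² + 40·2.67/4.2²) / 2.3019 = 2.7017.
Interval: 2.7017 ± 0.674 × 0.6591 → [2.257, 3.146].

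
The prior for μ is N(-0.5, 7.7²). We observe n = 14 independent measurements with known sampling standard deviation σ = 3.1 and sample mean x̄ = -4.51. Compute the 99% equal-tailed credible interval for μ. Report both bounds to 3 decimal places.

[-6.586, -2.342]

Posterior precision = 1/7.7² + 14/3.1² = 0.0169 + 1.4568 = 1.4737, so posterior SD = 0.8238.
Posterior mean = (-0.5/7.7² + 14·-4.51/3.1²) / 1.4737 = -4.4641.
Interval: -4.4641 ± 2.576 × 0.8238 → [-6.586, -2.342].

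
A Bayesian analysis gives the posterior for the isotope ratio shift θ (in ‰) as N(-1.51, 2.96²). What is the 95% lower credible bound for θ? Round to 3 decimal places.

Need L with P(θ ≥ L) = 0.95: L = -1.51 − z_{0.05}·2.96.
z = 1.645; L = -1.51 − 1.645 × 2.96 = -6.379.

-6.379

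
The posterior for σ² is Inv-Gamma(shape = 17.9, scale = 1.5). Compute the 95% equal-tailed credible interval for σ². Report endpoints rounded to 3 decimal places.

Inverse-Gamma(17.9, 1.5) quantiles: F⁻¹(0.025) and F⁻¹(0.975).
Equivalently, 1/σ² ~ Gamma(17.9, rate = 1.5); invert its 0.975 and 0.025 quantiles.
Posterior mean ≈ 0.089, SD ≈ 0.022; a Normal approximation gives roughly [0.045, 0.132].
Exact: lower = 0.055; upper = 0.142.

[0.055, 0.142]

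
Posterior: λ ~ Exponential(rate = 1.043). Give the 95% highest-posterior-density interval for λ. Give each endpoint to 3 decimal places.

[0.000, 2.872]

The exponential density is strictly decreasing on [0, ∞), so the HPD interval is anchored at 0: [0, q] with P(λ ≤ q) = 0.95.
q = −ln(1 − 0.95) / 1.043 = 2.9957 / 1.043 = 2.872.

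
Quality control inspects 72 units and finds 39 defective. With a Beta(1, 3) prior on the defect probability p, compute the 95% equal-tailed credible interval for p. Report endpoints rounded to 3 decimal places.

Posterior: Beta(1+39, 3+33) = Beta(40, 36).
Equal-tailed 95% interval: the 0.025 and 0.975 quantiles of Beta(40, 36).
Posterior mean ≈ 0.526, SD ≈ 0.057; a Normal approximation gives roughly [0.415, 0.638].
Exact: F⁻¹(0.025) = 0.414; F⁻¹(0.975) = 0.637.

[0.414, 0.637]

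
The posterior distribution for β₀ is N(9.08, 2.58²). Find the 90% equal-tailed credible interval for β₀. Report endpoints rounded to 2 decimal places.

The posterior is symmetric, so the 90% equal-tailed interval is β₀ = 9.08 ± z·2.58 with z = 1.645.
Half-width: 1.645 × 2.58 = 4.24.
9.08 − 4.24 = 4.84; 9.08 + 4.24 = 13.32.

[4.84, 13.32]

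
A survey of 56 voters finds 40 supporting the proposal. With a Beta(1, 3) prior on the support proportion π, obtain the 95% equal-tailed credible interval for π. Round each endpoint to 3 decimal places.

[0.561, 0.794]

Posterior: Beta(1+40, 3+16) = Beta(41, 19).
Equal-tailed 95% interval: the 0.025 and 0.975 quantiles of Beta(41, 19).
Posterior mean ≈ 0.683, SD ≈ 0.060; a Normal approximation gives roughly [0.567, 0.800].
Exact: F⁻¹(0.025) = 0.561; F⁻¹(0.975) = 0.794.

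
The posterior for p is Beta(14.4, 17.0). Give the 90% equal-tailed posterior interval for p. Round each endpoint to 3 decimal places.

[0.316, 0.604]

Posterior: Beta(14.4, 17.0).
Equal-tailed 90% interval: the 0.05 and 0.95 quantiles of Beta(14.4, 17.0).
Posterior mean ≈ 0.459, SD ≈ 0.088; a Normal approximation gives roughly [0.315, 0.603].
Exact: F⁻¹(0.05) = 0.316; F⁻¹(0.95) = 0.604.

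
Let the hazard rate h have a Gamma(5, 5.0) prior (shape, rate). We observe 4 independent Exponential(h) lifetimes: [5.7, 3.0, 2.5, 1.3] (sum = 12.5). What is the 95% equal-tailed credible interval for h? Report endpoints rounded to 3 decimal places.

[0.235, 0.901]

Posterior: Gamma(5+4, 5.0+12.5) = Gamma(9, 17.5) (shape, rate).
Equal-tailed 95% interval: Gamma(9, 17.5) quantiles at 0.025 and 0.975.
Posterior mean ≈ 0.514, SD ≈ 0.171; a Normal approximation gives roughly [0.178, 0.850].
Exact: lower = 0.235; upper = 0.901.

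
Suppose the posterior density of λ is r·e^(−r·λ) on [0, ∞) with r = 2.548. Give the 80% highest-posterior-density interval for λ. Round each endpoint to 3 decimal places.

The exponential density is strictly decreasing on [0, ∞), so the HPD interval is anchored at 0: [0, q] with P(λ ≤ q) = 0.80.
q = −ln(1 − 0.80) / 2.548 = 1.6094 / 2.548 = 0.632.

[0.000, 0.632]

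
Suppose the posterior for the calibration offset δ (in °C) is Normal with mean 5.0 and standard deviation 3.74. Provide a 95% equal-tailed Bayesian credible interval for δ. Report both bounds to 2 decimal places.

[-2.33, 12.33]

The posterior is symmetric, so the 95% equal-tailed interval is δ = 5.0 ± z·3.74 with z = 1.960.
Half-width: 1.960 × 3.74 = 7.33.
5.0 − 7.33 = -2.33; 5.0 + 7.33 = 12.33.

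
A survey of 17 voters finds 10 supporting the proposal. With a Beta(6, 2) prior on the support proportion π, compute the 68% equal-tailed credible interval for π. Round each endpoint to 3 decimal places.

Posterior: Beta(6+10, 2+7) = Beta(16, 9).
Equal-tailed 68% interval: the 0.16 and 0.84 quantiles of Beta(16, 9).
Posterior mean ≈ 0.640, SD ≈ 0.094; a Normal approximation gives roughly [0.546, 0.734].
Exact: F⁻¹(0.16) = 0.545; F⁻¹(0.84) = 0.735.

[0.545, 0.735]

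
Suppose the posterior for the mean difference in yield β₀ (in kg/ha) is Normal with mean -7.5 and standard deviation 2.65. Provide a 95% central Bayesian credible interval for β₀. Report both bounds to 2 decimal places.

The posterior is symmetric, so the 95% equal-tailed interval is β₀ = -7.5 ± z·2.65 with z = 1.960.
Half-width: 1.960 × 2.65 = 5.19.
-7.5 − 5.19 = -12.69; -7.5 + 5.19 = -2.31.

[-12.69, -2.31]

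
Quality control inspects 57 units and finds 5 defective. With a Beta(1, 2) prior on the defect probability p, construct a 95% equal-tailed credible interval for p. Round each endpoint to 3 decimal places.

[0.038, 0.187]

Posterior: Beta(1+5, 2+52) = Beta(6, 54).
Equal-tailed 95% interval: the 0.025 and 0.975 quantiles of Beta(6, 54).
Posterior mean ≈ 0.100, SD ≈ 0.038; a Normal approximation gives roughly [0.025, 0.175].
Exact: F⁻¹(0.025) = 0.038; F⁻¹(0.975) = 0.187.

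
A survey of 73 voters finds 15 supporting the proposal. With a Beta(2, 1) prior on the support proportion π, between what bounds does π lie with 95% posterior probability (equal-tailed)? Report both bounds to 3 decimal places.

[0.138, 0.323]

Posterior: Beta(2+15, 1+58) = Beta(17, 59).
Equal-tailed 95% interval: the 0.025 and 0.975 quantiles of Beta(17, 59).
Posterior mean ≈ 0.224, SD ≈ 0.047; a Normal approximation gives roughly [0.131, 0.317].
Exact: F⁻¹(0.025) = 0.138; F⁻¹(0.975) = 0.323.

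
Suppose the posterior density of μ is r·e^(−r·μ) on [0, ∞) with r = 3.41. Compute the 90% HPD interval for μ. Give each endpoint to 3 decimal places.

[0.000, 0.675]

The exponential density is strictly decreasing on [0, ∞), so the HPD interval is anchored at 0: [0, q] with P(μ ≤ q) = 0.90.
q = −ln(1 − 0.90) / 3.41 = 2.3026 / 3.41 = 0.675.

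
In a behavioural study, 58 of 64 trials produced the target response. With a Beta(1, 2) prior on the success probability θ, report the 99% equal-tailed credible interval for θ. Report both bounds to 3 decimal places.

[0.760, 0.960]

Posterior: Beta(1+58, 2+6) = Beta(59, 8).
Equal-tailed 99% interval: the 0.005 and 0.995 quantiles of Beta(59, 8).
Posterior mean ≈ 0.881, SD ≈ 0.039; a Normal approximation gives roughly [0.779, 0.982].
Exact: F⁻¹(0.005) = 0.760; F⁻¹(0.995) = 0.960.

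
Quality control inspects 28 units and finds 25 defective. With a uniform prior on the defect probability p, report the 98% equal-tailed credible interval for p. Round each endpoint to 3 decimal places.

Posterior: Beta(1+25, 1+3) = Beta(26, 4).
Equal-tailed 98% interval: the 0.01 and 0.99 quantiles of Beta(26, 4).
Posterior mean ≈ 0.867, SD ≈ 0.061; a Normal approximation gives roughly [0.725, 1.009].
Exact: F⁻¹(0.01) = 0.693; F⁻¹(0.99) = 0.970.

[0.693, 0.970]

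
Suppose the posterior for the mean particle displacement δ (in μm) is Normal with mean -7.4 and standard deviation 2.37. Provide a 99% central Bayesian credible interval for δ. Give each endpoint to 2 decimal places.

The posterior is symmetric, so the 99% equal-tailed interval is δ = -7.4 ± z·2.37 with z = 2.576.
Half-width: 2.576 × 2.37 = 6.10.
-7.4 − 6.10 = -13.50; -7.4 + 6.10 = -1.30.

[-13.50, -1.30]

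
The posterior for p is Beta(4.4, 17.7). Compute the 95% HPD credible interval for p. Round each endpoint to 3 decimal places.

The posterior is unimodal and skewed, so the HPD interval has equal density at both endpoints and is the shortest 95% interval.
Solving f(0.051) = f(0.363) with F(0.363) − F(0.051) = 0.95 gives [0.051, 0.363].
For comparison, the equal-tailed interval is [0.065, 0.385]; the HPD is narrower and shifted toward the mode.

[0.051, 0.363]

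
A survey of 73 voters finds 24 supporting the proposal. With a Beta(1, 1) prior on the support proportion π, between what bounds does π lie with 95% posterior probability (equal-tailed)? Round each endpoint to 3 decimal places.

[0.232, 0.443]

Posterior: Beta(1+24, 1+49) = Beta(25, 50).
Equal-tailed 95% interval: the 0.025 and 0.975 quantiles of Beta(25, 50).
Posterior mean ≈ 0.333, SD ≈ 0.054; a Normal approximation gives roughly [0.227, 0.439].
Exact: F⁻¹(0.025) = 0.232; F⁻¹(0.975) = 0.443.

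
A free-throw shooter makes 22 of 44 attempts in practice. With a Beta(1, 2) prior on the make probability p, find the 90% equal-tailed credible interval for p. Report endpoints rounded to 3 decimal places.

[0.371, 0.608]

Posterior: Beta(1+22, 2+22) = Beta(23, 24).
Equal-tailed 90% interval: the 0.05 and 0.95 quantiles of Beta(23, 24).
Posterior mean ≈ 0.489, SD ≈ 0.072; a Normal approximation gives roughly [0.371, 0.608].
Exact: F⁻¹(0.05) = 0.371; F⁻¹(0.95) = 0.608.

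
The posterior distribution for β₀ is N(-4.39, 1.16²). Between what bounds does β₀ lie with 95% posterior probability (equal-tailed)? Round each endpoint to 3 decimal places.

[-6.664, -2.116]

The posterior is symmetric, so the 95% equal-tailed interval is β₀ = -4.39 ± z·1.16 with z = 1.960.
Half-width: 1.960 × 1.16 = 2.274.
-4.39 − 2.274 = -6.664; -4.39 + 2.274 = -2.116.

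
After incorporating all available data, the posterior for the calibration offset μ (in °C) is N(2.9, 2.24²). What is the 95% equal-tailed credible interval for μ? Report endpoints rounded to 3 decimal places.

The posterior is symmetric, so the 95% equal-tailed interval is μ = 2.9 ± z·2.24 with z = 1.960.
Half-width: 1.960 × 2.24 = 4.390.
2.9 − 4.390 = -1.490; 2.9 + 4.390 = 7.290.

[-1.490, 7.290]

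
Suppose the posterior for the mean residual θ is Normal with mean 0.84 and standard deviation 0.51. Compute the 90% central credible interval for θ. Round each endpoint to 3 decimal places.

[0.001, 1.679]

The posterior is symmetric, so the 90% equal-tailed interval is θ = 0.84 ± z·0.51 with z = 1.645.
Half-width: 1.645 × 0.51 = 0.839.
0.84 − 0.839 = 0.001; 0.84 + 0.839 = 1.679.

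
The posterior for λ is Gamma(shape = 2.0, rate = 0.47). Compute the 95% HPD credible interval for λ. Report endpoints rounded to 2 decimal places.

The posterior is unimodal and skewed, so the HPD interval has equal density at both endpoints and is the shortest 95% interval.
Solving f(0.09) = f(10.14) with F(10.14) − F(0.09) = 0.95 gives [0.09, 10.14].
For comparison, the equal-tailed interval is [0.52, 11.85]; the HPD is narrower and shifted toward the mode.

[0.09, 10.14]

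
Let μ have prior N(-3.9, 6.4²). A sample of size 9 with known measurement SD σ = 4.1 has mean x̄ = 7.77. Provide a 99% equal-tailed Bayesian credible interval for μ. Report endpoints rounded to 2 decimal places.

[3.82, 10.70]

Posterior precision = 1/6.4² + 9/4.1² = 0.0244 + 0.5354 = 0.5598, so posterior SD = 1.3365.
Posterior mean = (-3.9/6.4² + 9·7.77/4.1²) / 0.5598 = 7.2611.
Interval: 7.2611 ± 2.576 × 1.3365 → [3.82, 10.70].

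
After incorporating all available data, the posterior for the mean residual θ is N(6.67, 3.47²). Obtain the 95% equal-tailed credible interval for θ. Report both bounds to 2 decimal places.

The posterior is symmetric, so the 95% equal-tailed interval is θ = 6.67 ± z·3.47 with z = 1.960.
Half-width: 1.960 × 3.47 = 6.80.
6.67 − 6.80 = -0.13; 6.67 + 6.80 = 13.47.

[-0.13, 13.47]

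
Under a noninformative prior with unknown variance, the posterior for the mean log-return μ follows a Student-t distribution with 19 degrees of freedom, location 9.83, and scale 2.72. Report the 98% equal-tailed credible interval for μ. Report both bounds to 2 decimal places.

[2.92, 16.74]

The t_19 distribution is symmetric; the 98% interval is 9.83 ± t·2.72 with t_{0.99,19} = 2.539.
Half-width: 2.539 × 2.72 = 6.91.
9.83 − 6.91 = 2.92; 9.83 + 6.91 = 16.74.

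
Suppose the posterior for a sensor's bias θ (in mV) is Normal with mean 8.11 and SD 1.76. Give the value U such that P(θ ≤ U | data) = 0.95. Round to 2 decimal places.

11.00

Need U with P(θ ≤ U) = 0.95: U = 8.11 + z_{0.05}·1.76.
z = 1.645; U = 8.11 + 1.645 × 1.76 = 11.00.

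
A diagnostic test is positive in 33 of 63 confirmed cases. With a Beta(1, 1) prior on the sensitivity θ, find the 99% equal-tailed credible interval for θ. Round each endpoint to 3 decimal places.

[0.366, 0.678]

Posterior: Beta(1+33, 1+30) = Beta(34, 31).
Equal-tailed 99% interval: the 0.005 and 0.995 quantiles of Beta(34, 31).
Posterior mean ≈ 0.523, SD ≈ 0.061; a Normal approximation gives roughly [0.365, 0.681].
Exact: F⁻¹(0.005) = 0.366; F⁻¹(0.995) = 0.678.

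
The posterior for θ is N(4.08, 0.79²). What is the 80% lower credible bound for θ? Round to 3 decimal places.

Need L with P(θ ≥ L) = 0.80: L = 4.08 − z_{0.2}·0.79.
z = 0.842; L = 4.08 − 0.842 × 0.79 = 3.415.

3.415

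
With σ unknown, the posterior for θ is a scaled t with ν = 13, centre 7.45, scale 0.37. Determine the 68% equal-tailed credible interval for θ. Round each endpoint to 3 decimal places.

[7.067, 7.833]

The t_13 distribution is symmetric; the 68% interval is 7.45 ± t·0.37 with t_{0.84,13} = 1.034.
Half-width: 1.034 × 0.37 = 0.383.
7.45 − 0.383 = 7.067; 7.45 + 0.383 = 7.833.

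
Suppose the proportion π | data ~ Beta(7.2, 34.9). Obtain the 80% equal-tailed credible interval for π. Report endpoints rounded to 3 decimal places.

Posterior: Beta(7.2, 34.9).
Equal-tailed 80% interval: the 0.1 and 0.9 quantiles of Beta(7.2, 34.9).
Posterior mean ≈ 0.171, SD ≈ 0.057; a Normal approximation gives roughly [0.098, 0.245].
Exact: F⁻¹(0.1) = 0.101; F⁻¹(0.9) = 0.248.

[0.101, 0.248]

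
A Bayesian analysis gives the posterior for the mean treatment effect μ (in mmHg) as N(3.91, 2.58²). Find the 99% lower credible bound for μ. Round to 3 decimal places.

Need L with P(μ ≥ L) = 0.99: L = 3.91 − z_{0.01}·2.58.
z = 2.326; L = 3.91 − 2.326 × 2.58 = -2.092.

-2.092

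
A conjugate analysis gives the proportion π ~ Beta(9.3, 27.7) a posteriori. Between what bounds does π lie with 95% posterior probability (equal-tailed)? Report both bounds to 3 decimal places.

Posterior: Beta(9.3, 27.7).
Equal-tailed 95% interval: the 0.025 and 0.975 quantiles of Beta(9.3, 27.7).
Posterior mean ≈ 0.251, SD ≈ 0.070; a Normal approximation gives roughly [0.113, 0.389].
Exact: F⁻¹(0.025) = 0.127; F⁻¹(0.975) = 0.401.

[0.127, 0.401]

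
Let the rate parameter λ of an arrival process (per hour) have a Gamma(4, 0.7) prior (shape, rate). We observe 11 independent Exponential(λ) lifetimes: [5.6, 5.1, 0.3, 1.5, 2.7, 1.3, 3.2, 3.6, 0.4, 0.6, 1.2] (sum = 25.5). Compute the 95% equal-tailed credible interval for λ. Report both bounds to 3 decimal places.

[0.320, 0.897]

Posterior: Gamma(4+11, 0.7+25.5) = Gamma(15, 26.2) (shape, rate).
Equal-tailed 95% interval: Gamma(15, 26.2) quantiles at 0.025 and 0.975.
Posterior mean ≈ 0.573, SD ≈ 0.148; a Normal approximation gives roughly [0.283, 0.862].
Exact: lower = 0.320; upper = 0.897.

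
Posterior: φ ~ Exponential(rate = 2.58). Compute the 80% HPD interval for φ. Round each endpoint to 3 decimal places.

[0.000, 0.624]

The exponential density is strictly decreasing on [0, ∞), so the HPD interval is anchored at 0: [0, q] with P(φ ≤ q) = 0.80.
q = −ln(1 − 0.80) / 2.58 = 1.6094 / 2.58 = 0.624.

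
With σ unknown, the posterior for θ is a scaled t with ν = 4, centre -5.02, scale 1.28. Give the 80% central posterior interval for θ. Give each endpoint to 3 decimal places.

[-6.983, -3.057]

The t_4 distribution is symmetric; the 80% interval is -5.02 ± t·1.28 with t_{0.9,4} = 1.533.
Half-width: 1.533 × 1.28 = 1.963.
-5.02 − 1.963 = -6.983; -5.02 + 1.963 = -3.057.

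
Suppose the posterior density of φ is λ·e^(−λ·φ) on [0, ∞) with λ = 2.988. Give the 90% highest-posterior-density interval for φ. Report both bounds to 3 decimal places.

The exponential density is strictly decreasing on [0, ∞), so the HPD interval is anchored at 0: [0, q] with P(φ ≤ q) = 0.90.
q = −ln(1 − 0.90) / 2.988 = 2.3026 / 2.988 = 0.771.

[0.000, 0.771]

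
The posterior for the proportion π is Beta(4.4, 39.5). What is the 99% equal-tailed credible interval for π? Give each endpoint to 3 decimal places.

Posterior: Beta(4.4, 39.5).
Equal-tailed 99% interval: the 0.005 and 0.995 quantiles of Beta(4.4, 39.5).
Posterior mean ≈ 0.100, SD ≈ 0.045; a Normal approximation gives roughly [-0.015, 0.216].
Exact: F⁻¹(0.005) = 0.020; F⁻¹(0.995) = 0.246.

[0.020, 0.246]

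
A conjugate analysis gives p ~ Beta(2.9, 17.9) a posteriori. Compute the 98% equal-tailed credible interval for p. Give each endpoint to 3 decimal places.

[0.021, 0.355]

Posterior: Beta(2.9, 17.9).
Equal-tailed 98% interval: the 0.01 and 0.99 quantiles of Beta(2.9, 17.9).
Posterior mean ≈ 0.139, SD ≈ 0.074; a Normal approximation gives roughly [-0.033, 0.312].
Exact: F⁻¹(0.01) = 0.021; F⁻¹(0.99) = 0.355.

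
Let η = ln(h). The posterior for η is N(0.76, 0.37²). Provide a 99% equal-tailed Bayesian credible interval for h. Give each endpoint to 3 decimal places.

[0.824, 5.546]

On the log scale the 99% interval is 0.76 ± 2.576 × 0.37 = [-0.1931, 1.7131].
Exponentiate: [e^-0.1931, e^1.7131] = [0.824, 5.546].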